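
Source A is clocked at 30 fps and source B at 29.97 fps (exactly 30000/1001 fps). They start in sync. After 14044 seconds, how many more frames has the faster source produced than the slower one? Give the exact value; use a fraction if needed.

A emits 30 × 14044 = 421320 frames; B emits 30000/1001 × 14044 = 421320000/1001.
Difference = 421320/1001 frames (≈ 420.8991); B is behind A.

421320/1001 frames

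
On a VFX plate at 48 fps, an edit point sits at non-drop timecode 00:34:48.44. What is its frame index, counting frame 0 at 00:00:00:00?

100268

Total seconds to the label: (0 × 3600 + 34 × 60 + 48) = 2088.
Frame index = 2088 × 48 + 44 = 100268.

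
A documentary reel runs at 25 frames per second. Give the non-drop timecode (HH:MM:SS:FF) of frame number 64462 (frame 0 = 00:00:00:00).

64462 ÷ 25 = 2578 full seconds, remainder 12 frames.
2578 s = 0 h 42 min 58 s.
Timecode: 00:42:58:12.

00:42:58:12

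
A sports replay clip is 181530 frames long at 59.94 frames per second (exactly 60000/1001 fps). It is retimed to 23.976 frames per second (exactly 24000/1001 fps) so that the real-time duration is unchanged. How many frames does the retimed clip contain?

Target frames = source frames × (target rate / source rate) = 181530 × (24000/1001)/(60000/1001) = 181530 × 2/5 = 72612.

72612 frames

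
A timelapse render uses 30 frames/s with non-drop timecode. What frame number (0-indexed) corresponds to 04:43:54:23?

frame 511043

Total seconds to the label: (4 × 3600 + 43 × 60 + 54) = 17034.
Frame index = 17034 × 30 + 23 = 511043.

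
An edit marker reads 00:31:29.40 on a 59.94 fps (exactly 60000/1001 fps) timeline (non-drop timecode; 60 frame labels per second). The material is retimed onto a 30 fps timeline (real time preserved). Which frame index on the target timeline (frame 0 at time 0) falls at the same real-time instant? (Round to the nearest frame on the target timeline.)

frame 56747

Source frame index: (0×3600 + 31×60 + 29) × 60 + 40 = 113380.
Real time: 113380 / (60000/1001) = 5674669/3000 s.
Target frame: (5674669/3000) × (30) = 5674669/100 ≈ 56746.690 → 56747.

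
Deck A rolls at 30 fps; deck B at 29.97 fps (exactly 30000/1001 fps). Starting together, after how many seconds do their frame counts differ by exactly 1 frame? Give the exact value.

The gap grows by |30000/1001 − 30| = 30/1001 frames per second.
Time for a 1-frame gap: 1 ÷ (30/1001) = 1001/30 s.

1001/30 seconds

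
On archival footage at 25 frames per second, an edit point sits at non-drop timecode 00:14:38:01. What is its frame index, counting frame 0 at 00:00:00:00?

Total seconds to the label: (0 × 3600 + 14 × 60 + 38) = 878.
Frame index = 878 × 25 + 1 = 21951.

21951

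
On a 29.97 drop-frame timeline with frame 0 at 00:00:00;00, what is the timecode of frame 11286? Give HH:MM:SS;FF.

00:06:16;18

Ten DF minutes hold 17982 frames, so frame 11286 lies in block 0 (frames 0–17981) with 11286 frames into that block.
The block's first minute is 1800 frames and the rest 1798 each; 11286 frames reaches minute 6, so 0 × 18 + 6 × 2 = 12 labels have been skipped so far.
Adding those back, label number 11286 + 12 = 11298 at 30 labels/s is 376 s + 18 f = 0 h 6 min 16 s frame 18, i.e. 00:06:16;18.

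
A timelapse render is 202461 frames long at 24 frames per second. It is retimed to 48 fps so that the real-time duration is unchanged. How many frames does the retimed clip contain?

404922 frames

Frames at target rate = 202461 × (48) / (24) = 404922.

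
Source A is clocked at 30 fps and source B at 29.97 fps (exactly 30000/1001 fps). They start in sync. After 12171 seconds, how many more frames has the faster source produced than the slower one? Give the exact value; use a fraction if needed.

A emits 30 × 12171 = 365130 frames; B emits 30000/1001 × 12171 = 365130000/1001.
Difference = 365130/1001 frames (≈ 364.7652); B is behind A.

365130/1001 frames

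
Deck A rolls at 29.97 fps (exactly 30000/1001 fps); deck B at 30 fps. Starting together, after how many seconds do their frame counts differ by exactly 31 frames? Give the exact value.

31031/30 seconds

The gap grows by |30 − 30000/1001| = 30/1001 frames per second.
Time for a 31-frame gap: 31 ÷ (30/1001) = 31031/30 s.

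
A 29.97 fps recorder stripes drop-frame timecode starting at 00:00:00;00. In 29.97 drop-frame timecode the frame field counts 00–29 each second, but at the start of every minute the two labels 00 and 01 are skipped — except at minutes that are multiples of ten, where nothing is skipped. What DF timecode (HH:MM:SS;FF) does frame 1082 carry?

Each 10-minute DF block holds 10 × 60 × 30 − 9 × 2 = 17982 frames. 1082 ÷ 17982 → 0 full blocks, remainder 1082.
Within the partial block the first minute is 1800 frames and each further minute 1798, so 0 further minute boundaries passed. Total skipped labels = 18 × 0 + 2 × 0 = 0.
Non-drop label index = 1082 + 0 = 1082; at 30 labels/s that is 00:00:36:02, i.e. DF 00:00:36;02.

00:00:36;02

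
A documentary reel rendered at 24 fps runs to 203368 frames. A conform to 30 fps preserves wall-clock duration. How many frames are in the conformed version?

254210 frames

Target frames = source frames × (target rate / source rate) = 203368 × (30)/(24) = 203368 × 5/4 = 254210.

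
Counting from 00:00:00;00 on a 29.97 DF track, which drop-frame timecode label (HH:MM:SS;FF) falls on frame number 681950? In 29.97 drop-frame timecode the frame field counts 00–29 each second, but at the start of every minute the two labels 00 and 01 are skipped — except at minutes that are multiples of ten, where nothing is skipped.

Each 10-minute DF block holds 10 × 60 × 30 − 9 × 2 = 17982 frames. 681950 ÷ 17982 → 37 full blocks, remainder 16616.
Within the partial block the first minute is 1800 frames and each further minute 1798, so 9 further minute boundaries passed. Total skipped labels = 18 × 37 + 2 × 9 = 684.
Non-drop label index = 681950 + 684 = 682634; at 30 labels/s that is 06:19:14:14, i.e. DF 06:19:14;14.

06:19:14;14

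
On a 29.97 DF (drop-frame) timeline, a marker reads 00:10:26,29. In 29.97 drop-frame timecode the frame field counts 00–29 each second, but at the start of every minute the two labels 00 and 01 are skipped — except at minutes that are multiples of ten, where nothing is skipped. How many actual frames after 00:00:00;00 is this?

18791

As if non-drop at 30 labels/s: (0 × 3600 + 10 × 60 + 26) × 30 + 29 = 18809.
Minute boundaries passed: 10; those not divisible by 10: 10 − 1 = 9; dropped labels = 2 × 9 = 18.
Actual frame index = 18809 − 18 = 18791.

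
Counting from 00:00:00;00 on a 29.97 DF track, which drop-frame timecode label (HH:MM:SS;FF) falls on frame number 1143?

00:00:38;03

Each 10-minute DF block holds 10 × 60 × 30 − 9 × 2 = 17982 frames. 1143 ÷ 17982 → 0 full blocks, remainder 1143.
Within the partial block the first minute is 1800 frames and each further minute 1798, so 0 further minute boundaries passed. Total skipped labels = 18 × 0 + 2 × 0 = 0.
Non-drop label index = 1143 + 0 = 1143; at 30 labels/s that is 00:00:38:03, i.e. DF 00:00:38;03.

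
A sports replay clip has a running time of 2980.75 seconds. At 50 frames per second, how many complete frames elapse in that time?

Frames = 2980.75 × 50 = 298075/2 ≈ 149037.5000.
Complete frames: 149037.

149037 frames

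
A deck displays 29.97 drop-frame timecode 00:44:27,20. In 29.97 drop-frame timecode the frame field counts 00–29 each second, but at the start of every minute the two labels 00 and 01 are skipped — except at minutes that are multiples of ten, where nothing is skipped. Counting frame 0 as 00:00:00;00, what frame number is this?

As if non-drop at 30 labels/s: (0 × 3600 + 44 × 60 + 27) × 30 + 20 = 80030.
Minute boundaries passed: 44; those not divisible by 10: 44 − 4 = 40; dropped labels = 2 × 40 = 80.
Actual frame index = 80030 − 80 = 79950.

79950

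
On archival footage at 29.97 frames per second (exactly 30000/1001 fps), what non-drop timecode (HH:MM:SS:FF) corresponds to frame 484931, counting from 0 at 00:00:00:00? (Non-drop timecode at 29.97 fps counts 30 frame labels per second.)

484931 ÷ 30 = 16164 full seconds, remainder 11 frames.
16164 s = 4 h 29 min 24 s.
Timecode: 04:29:24:11.

04:29:24:11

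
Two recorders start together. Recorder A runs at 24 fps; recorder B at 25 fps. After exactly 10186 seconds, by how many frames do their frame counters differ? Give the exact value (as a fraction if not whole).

A emits 24 × 10186 = 244464 frames; B emits 25 × 10186 = 254650.
Difference = 10186 frames; B is ahead of A.

10186 frames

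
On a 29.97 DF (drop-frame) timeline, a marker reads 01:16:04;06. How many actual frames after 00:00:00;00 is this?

As if non-drop at 30 labels/s: (1 × 3600 + 16 × 60 + 4) × 30 + 6 = 136926.
Minute boundaries passed: 76; those not divisible by 10: 76 − 7 = 69; dropped labels = 2 × 69 = 138.
Actual frame index = 136926 − 138 = 136788.

136788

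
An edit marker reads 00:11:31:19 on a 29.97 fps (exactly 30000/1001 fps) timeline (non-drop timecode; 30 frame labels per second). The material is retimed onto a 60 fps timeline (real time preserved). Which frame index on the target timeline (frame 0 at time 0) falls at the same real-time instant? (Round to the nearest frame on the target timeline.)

Source frame index: (0×3600 + 11×60 + 31) × 30 + 19 = 20749.
Real time: 20749 / (30000/1001) = 20769749/30000 s.
Target frame: (20769749/30000) × (60) = 20769749/500 ≈ 41539.498 → 41539.

frame 41539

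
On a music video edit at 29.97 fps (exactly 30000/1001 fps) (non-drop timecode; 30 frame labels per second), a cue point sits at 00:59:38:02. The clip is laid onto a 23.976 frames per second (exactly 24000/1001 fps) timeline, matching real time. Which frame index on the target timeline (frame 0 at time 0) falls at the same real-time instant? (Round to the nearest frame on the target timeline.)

Source frame index: (0×3600 + 59×60 + 38) × 30 + 2 = 107342.
Real time: 107342 / (30000/1001) = 53724671/15000 s.
Target frame: (53724671/15000) × (24000/1001) = 429368/5 ≈ 85873.600 → 85874.

frame 85874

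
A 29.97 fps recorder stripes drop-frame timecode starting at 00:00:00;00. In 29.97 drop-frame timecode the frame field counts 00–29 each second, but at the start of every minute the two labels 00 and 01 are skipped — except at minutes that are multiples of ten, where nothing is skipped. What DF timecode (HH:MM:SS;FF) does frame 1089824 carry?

Ten DF minutes hold 17982 frames, so frame 1089824 lies in block 60 (frames 1078920–1096901) with 10904 frames into that block.
The block's first minute is 1800 frames and the rest 1798 each; 10904 frames reaches minute 6, so 60 × 18 + 6 × 2 = 1092 labels have been skipped so far.
Adding those back, label number 1089824 + 1092 = 1090916 at 30 labels/s is 36363 s + 26 f = 10 h 6 min 3 s frame 26, i.e. 10:06:03;26.

10:06:03;26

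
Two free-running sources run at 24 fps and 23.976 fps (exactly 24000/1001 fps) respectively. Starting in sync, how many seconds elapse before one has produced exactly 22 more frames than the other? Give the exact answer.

The gap grows by |24000/1001 − 24| = 24/1001 frames per second.
Time for a 22-frame gap: 22 ÷ (24/1001) = 11011/12 s.

11011/12 seconds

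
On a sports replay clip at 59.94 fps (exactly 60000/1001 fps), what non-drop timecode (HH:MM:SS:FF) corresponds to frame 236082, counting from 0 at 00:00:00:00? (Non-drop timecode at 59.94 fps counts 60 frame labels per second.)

236082 ÷ 60 = 3934 full seconds, remainder 42 frames.
3934 s = 1 h 5 min 34 s.
Timecode: 01:05:34:42.

01:05:34:42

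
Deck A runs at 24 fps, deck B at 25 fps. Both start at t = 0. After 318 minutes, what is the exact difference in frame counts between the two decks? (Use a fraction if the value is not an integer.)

19080 frames

318 min = 19080 s.
A emits 24 × 19080 = 457920 frames; B emits 25 × 19080 = 477000.
Difference = 19080 frames; B is ahead of A.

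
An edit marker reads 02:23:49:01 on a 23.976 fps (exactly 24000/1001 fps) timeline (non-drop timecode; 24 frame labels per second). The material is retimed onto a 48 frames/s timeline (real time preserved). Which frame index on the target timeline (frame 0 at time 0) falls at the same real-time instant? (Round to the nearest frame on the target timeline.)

Source frame index: (2×3600 + 23×60 + 49) × 24 + 1 = 207097.
Real time: 207097 / (24000/1001) = 207304097/24000 s.
Target frame: (207304097/24000) × (48) = 207304097/500 ≈ 414608.194 → 414608.

frame 414608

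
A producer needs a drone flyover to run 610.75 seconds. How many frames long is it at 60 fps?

Frames = 610.75 × 60 = 36645.

36645 frames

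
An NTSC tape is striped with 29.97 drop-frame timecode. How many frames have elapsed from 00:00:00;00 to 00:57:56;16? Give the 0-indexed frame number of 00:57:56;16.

104192

Complete 10-minute blocks: 5, each 17982 frames → 89910.
Remaining 7 whole minutes in the current block: 1800 + 6 × 1798 = 12588 frames.
Within the current minute: 56 × 30 + 16 − 2 = 1694 (labels ;00/;01 skipped at this minute). Total = 89910 + 12588 + 1694 = 104192.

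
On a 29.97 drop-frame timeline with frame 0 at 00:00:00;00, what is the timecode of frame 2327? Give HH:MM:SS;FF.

Each 10-minute DF block holds 10 × 60 × 30 − 9 × 2 = 17982 frames. 2327 ÷ 17982 → 0 full blocks, remainder 2327.
Within the partial block the first minute is 1800 frames and each further minute 1798, so 1 further minute boundary passed. Total skipped labels = 18 × 0 + 2 × 1 = 2.
Non-drop label index = 2327 + 2 = 2329; at 30 labels/s that is 00:01:17:19, i.e. DF 00:01:17;19.

00:01:17;19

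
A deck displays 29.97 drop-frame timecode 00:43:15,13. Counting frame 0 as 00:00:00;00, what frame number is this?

77785

As if non-drop at 30 labels/s: (0 × 3600 + 43 × 60 + 15) × 30 + 13 = 77863.
Minute boundaries passed: 43; those not divisible by 10: 43 − 4 = 39; dropped labels = 2 × 39 = 78.
Actual frame index = 77863 − 78 = 77785.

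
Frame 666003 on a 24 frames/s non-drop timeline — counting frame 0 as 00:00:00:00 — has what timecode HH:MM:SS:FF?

07:42:30:03

666003 ÷ 24 = 27750 full seconds, remainder 3 frames.
27750 s = 7 h 42 min 30 s.
Timecode: 07:42:30:03.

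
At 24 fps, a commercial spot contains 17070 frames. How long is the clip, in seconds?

711.25 seconds

Running time = 17070 / (24) = 711.25 s.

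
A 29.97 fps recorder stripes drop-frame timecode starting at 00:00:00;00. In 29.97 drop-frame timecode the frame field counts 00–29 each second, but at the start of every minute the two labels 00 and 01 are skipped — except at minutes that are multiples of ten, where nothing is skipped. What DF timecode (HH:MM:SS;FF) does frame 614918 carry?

05:41:57;22

Ten DF minutes hold 17982 frames, so frame 614918 lies in block 34 (frames 611388–629369) with 3530 frames into that block.
The block's first minute is 1800 frames and the rest 1798 each; 3530 frames reaches minute 1, so 34 × 18 + 1 × 2 = 614 labels have been skipped so far.
Adding those back, label number 614918 + 614 = 615532 at 30 labels/s is 20517 s + 22 f = 5 h 41 min 57 s frame 22, i.e. 05:41:57;22.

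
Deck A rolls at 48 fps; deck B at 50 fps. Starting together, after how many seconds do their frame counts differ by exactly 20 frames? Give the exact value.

The gap grows by |50 − 48| = 2 frames per second.
Time for a 20-frame gap: 20 ÷ (2) = 10 s.

10 seconds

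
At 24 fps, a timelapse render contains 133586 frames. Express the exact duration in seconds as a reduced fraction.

Running time = 133586 ÷ (24) = 133586 × 1/24 = 66793/12 s.

66793/12 seconds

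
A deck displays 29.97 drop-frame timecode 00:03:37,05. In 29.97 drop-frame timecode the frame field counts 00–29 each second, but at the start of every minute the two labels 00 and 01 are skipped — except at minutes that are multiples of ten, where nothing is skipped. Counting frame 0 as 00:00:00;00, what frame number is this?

6509

Complete 10-minute blocks: 0, each 17982 frames → 0.
Remaining 3 whole minutes in the current block: 1800 + 2 × 1798 = 5396 frames.
Within the current minute: 37 × 30 + 5 − 2 = 1113 (labels ;00/;01 skipped at this minute). Total = 0 + 5396 + 1113 = 6509.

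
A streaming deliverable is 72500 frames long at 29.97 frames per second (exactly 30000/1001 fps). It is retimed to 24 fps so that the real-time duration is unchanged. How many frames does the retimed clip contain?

Target frames = source frames × (target rate / source rate) = 72500 × (24)/(30000/1001) = 72500 × 1001/1250 = 58058.

58058 frames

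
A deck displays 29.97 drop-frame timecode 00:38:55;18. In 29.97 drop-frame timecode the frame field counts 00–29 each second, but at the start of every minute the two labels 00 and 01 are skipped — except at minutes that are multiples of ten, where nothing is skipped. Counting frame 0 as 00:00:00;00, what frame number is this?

69998

As if non-drop at 30 labels/s: (0 × 3600 + 38 × 60 + 55) × 30 + 18 = 70068.
Minute boundaries passed: 38; those not divisible by 10: 38 − 3 = 35; dropped labels = 2 × 35 = 70.
Actual frame index = 70068 − 70 = 69998.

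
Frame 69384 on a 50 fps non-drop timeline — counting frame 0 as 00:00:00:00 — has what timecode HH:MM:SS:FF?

00:23:07:34

69384 ÷ 50 = 1387 full seconds, remainder 34 frames.
1387 s = 0 h 23 min 7 s.
Timecode: 00:23:07:34.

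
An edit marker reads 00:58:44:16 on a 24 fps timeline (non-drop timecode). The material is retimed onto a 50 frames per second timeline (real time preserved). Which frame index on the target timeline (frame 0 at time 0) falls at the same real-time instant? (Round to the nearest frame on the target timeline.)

Source frame index: (0×3600 + 58×60 + 44) × 24 + 16 = 84592.
Real time: 84592 / (24) = 10574/3 s.
Target frame: (10574/3) × (50) = 528700/3 ≈ 176233.333 → 176233.

frame 176233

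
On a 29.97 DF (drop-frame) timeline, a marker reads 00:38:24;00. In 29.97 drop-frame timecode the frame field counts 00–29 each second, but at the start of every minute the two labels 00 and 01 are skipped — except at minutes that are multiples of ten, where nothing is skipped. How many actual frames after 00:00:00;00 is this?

69050

Complete 10-minute blocks: 3, each 17982 frames → 53946.
Remaining 8 whole minutes in the current block: 1800 + 7 × 1798 = 14386 frames.
Within the current minute: 24 × 30 + 0 − 2 = 718 (labels ;00/;01 skipped at this minute). Total = 53946 + 14386 + 718 = 69050.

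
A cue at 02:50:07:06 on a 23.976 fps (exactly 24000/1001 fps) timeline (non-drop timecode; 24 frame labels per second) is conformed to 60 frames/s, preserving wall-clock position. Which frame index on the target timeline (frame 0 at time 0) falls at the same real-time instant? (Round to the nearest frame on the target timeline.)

frame 613047

Source frame index: (2×3600 + 50×60 + 7) × 24 + 6 = 244974.
Real time: 244974 / (24000/1001) = 40869829/4000 s.
Target frame: (40869829/4000) × (60) = 122609487/200 ≈ 613047.435 → 613047.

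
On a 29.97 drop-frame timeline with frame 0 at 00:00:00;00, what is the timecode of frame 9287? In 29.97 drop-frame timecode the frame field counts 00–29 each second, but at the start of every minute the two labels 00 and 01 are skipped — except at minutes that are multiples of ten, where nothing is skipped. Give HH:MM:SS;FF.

00:05:09;27

Ten DF minutes hold 17982 frames, so frame 9287 lies in block 0 (frames 0–17981) with 9287 frames into that block.
The block's first minute is 1800 frames and the rest 1798 each; 9287 frames reaches minute 5, so 0 × 18 + 5 × 2 = 10 labels have been skipped so far.
Adding those back, label number 9287 + 10 = 9297 at 30 labels/s is 309 s + 27 f = 0 h 5 min 9 s frame 27, i.e. 00:05:09;27.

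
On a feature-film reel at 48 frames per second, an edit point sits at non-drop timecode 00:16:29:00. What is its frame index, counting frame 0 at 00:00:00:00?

frame 47472

Total seconds to the label: (0 × 3600 + 16 × 60 + 29) = 989.
Frame index = 989 × 48 + 0 = 47472.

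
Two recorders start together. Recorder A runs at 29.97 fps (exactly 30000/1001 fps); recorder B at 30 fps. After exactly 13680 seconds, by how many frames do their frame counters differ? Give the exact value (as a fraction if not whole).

410400/1001 frames

A emits 30000/1001 × 13680 = 410400000/1001 frames; B emits 30 × 13680 = 410400.
Difference = 410400/1001 frames (≈ 409.9900); B is ahead of A.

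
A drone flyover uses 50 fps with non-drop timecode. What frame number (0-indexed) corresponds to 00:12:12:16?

Total seconds to the label: (0 × 3600 + 12 × 60 + 12) = 732.
Frame index = 732 × 50 + 16 = 36616.

frame 36616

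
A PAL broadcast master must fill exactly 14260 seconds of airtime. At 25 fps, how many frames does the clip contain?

Frames = 14260 × 25 = 356500.

356500 frames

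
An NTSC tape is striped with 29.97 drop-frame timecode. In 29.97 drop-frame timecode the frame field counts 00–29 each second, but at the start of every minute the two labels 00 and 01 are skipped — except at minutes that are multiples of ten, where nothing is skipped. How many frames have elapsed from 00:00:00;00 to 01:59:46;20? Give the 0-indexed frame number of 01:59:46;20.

Complete 10-minute blocks: 11, each 17982 frames → 197802.
Remaining 9 whole minutes in the current block: 1800 + 8 × 1798 = 16184 frames.
Within the current minute: 46 × 30 + 20 − 2 = 1398 (labels ;00/;01 skipped at this minute). Total = 197802 + 16184 + 1398 = 215384.

215384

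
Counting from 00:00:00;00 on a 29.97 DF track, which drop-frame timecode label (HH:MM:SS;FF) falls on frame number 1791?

Ten DF minutes hold 17982 frames, so frame 1791 lies in block 0 (frames 0–17981) with 1791 frames into that block.
The block's first minute is 1800 frames and the rest 1798 each; 1791 frames reaches minute 0, so 0 × 18 + 0 × 2 = 0 labels have been skipped so far.
Adding those back, label number 1791 + 0 = 1791 at 30 labels/s is 59 s + 21 f = 0 h 0 min 59 s frame 21, i.e. 00:00:59;21.

00:00:59;21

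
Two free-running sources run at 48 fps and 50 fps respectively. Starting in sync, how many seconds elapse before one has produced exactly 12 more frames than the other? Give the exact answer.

The gap grows by |50 − 48| = 2 frames per second.
Time for a 12-frame gap: 12 ÷ (2) = 6 s.

6 seconds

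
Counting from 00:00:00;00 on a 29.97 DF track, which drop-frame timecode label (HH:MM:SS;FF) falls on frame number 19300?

Ten DF minutes hold 17982 frames, so frame 19300 lies in block 1 (frames 17982–35963) with 1318 frames into that block.
The block's first minute is 1800 frames and the rest 1798 each; 1318 frames reaches minute 0, so 1 × 18 + 0 × 2 = 18 labels have been skipped so far.
Adding those back, label number 19300 + 18 = 19318 at 30 labels/s is 643 s + 28 f = 0 h 10 min 43 s frame 28, i.e. 00:10:43;28.

00:10:43;28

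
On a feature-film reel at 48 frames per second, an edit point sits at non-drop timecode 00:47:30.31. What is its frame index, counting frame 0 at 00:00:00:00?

Total seconds to the label: (0 × 3600 + 47 × 60 + 30) = 2850.
Frame index = 2850 × 48 + 31 = 136831.

frame 136831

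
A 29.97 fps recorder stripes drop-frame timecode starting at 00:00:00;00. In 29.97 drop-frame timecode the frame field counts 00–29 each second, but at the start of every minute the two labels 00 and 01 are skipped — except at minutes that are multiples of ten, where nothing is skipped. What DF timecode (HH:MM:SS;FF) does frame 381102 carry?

Each 10-minute DF block holds 10 × 60 × 30 − 9 × 2 = 17982 frames. 381102 ÷ 17982 → 21 full blocks, remainder 3480.
Within the partial block the first minute is 1800 frames and each further minute 1798, so 1 further minute boundary passed. Total skipped labels = 18 × 21 + 2 × 1 = 380.
Non-drop label index = 381102 + 380 = 381482; at 30 labels/s that is 03:31:56:02, i.e. DF 03:31:56;02.

03:31:56;02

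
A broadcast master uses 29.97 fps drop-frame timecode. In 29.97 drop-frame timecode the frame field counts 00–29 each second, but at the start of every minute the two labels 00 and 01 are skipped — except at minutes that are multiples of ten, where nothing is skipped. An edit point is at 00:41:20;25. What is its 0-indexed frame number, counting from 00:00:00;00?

74351

Complete 10-minute blocks: 4, each 17982 frames → 71928.
Remaining 1 whole minute in the current block: 1800 + 0 × 1798 = 1800 frames.
Within the current minute: 20 × 30 + 25 − 2 = 623 (labels ;00/;01 skipped at this minute). Total = 71928 + 1800 + 623 = 74351.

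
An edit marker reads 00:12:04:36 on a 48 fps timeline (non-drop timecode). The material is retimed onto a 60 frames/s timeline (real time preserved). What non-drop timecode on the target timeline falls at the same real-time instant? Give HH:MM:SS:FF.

00:12:04:45

Source frame index: (0×3600 + 12×60 + 4) × 48 + 36 = 34788.
Real time: 34788 / (48) = 2899/4 s.
Target frame: (2899/4) × (60) = 43485.
At 60 labels/s: frame 43485 → 00:12:04:45.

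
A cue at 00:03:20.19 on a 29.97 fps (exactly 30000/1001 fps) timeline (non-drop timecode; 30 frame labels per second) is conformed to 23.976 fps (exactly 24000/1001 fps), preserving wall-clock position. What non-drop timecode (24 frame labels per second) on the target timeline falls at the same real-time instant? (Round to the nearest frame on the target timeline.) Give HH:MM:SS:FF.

00:03:20:15

Source frame index: (0×3600 + 3×60 + 20) × 30 + 19 = 6019.
Real time: 6019 / (30000/1001) = 6025019/30000 s.
Target frame: (6025019/30000) × (24000/1001) = 24076/5 ≈ 4815.200 → 4815.
At 24 labels/s: frame 4815 → 00:03:20:15.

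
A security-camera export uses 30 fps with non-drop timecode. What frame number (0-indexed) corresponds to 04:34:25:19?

frame 493969

Total seconds to the label: (4 × 3600 + 34 × 60 + 25) = 16465.
Frame index = 16465 × 30 + 19 = 493969.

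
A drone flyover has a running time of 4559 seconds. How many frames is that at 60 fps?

273540 frames

Frames = 4559 × 60 = 273540.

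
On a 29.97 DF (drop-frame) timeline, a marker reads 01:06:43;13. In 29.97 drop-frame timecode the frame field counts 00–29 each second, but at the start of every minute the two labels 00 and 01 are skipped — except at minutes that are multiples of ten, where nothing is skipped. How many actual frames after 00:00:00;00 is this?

Complete 10-minute blocks: 6, each 17982 frames → 107892.
Remaining 6 whole minutes in the current block: 1800 + 5 × 1798 = 10790 frames.
Within the current minute: 43 × 30 + 13 − 2 = 1301 (labels ;00/;01 skipped at this minute). Total = 107892 + 10790 + 1301 = 119983.

119983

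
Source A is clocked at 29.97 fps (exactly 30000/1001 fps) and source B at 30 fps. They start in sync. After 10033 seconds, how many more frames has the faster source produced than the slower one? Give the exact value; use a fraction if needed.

A emits 30000/1001 × 10033 = 300990000/1001 frames; B emits 30 × 10033 = 300990.
Difference = 300990/1001 frames (≈ 300.6893); B is ahead of A.

300990/1001 frames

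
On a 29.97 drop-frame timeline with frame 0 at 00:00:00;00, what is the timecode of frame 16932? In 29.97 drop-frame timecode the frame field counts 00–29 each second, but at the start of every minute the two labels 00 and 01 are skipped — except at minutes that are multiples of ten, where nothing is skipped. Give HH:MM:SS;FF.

Each 10-minute DF block holds 10 × 60 × 30 − 9 × 2 = 17982 frames. 16932 ÷ 17982 → 0 full blocks, remainder 16932.
Within the partial block the first minute is 1800 frames and each further minute 1798, so 9 further minute boundaries passed. Total skipped labels = 18 × 0 + 2 × 9 = 18.
Non-drop label index = 16932 + 18 = 16950; at 30 labels/s that is 00:09:25:00, i.e. DF 00:09:25;00.

00:09:25;00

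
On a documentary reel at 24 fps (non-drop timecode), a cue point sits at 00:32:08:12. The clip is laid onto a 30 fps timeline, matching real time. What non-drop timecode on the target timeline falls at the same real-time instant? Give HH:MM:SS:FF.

Source frame index: (0×3600 + 32×60 + 8) × 24 + 12 = 46284.
Real time: 46284 / (24) = 3857/2 s.
Target frame: (3857/2) × (30) = 57855.
At 30 labels/s: frame 57855 → 00:32:08:15.

00:32:08:15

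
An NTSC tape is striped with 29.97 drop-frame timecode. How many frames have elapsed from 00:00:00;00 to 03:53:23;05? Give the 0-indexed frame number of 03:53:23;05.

419675

As if non-drop at 30 labels/s: (3 × 3600 + 53 × 60 + 23) × 30 + 5 = 420095.
Minute boundaries passed: 233; those not divisible by 10: 233 − 23 = 210; dropped labels = 2 × 210 = 420.
Actual frame index = 420095 − 420 = 419675.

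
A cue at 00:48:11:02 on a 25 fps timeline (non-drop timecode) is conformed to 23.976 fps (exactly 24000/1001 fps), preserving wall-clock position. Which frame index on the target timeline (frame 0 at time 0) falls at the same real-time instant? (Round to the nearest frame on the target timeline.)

frame 69317

Source frame index: (0×3600 + 48×60 + 11) × 25 + 2 = 72277.
Real time: 72277 / (25) = 72277/25 s.
Target frame: (72277/25) × (24000/1001) = 69385920/1001 ≈ 69316.603 → 69317.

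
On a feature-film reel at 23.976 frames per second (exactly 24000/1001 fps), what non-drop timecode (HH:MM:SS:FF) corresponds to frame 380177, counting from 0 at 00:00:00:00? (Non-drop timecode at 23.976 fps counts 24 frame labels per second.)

380177 ÷ 24 = 15840 full seconds, remainder 17 frames.
15840 s = 4 h 24 min 0 s.
Timecode: 04:24:00:17.

04:24:00:17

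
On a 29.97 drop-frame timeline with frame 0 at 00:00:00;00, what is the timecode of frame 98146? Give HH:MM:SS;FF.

00:54:34;24

Ten DF minutes hold 17982 frames, so frame 98146 lies in block 5 (frames 89910–107891) with 8236 frames into that block.
The block's first minute is 1800 frames and the rest 1798 each; 8236 frames reaches minute 4, so 5 × 18 + 4 × 2 = 98 labels have been skipped so far.
Adding those back, label number 98146 + 98 = 98244 at 30 labels/s is 3274 s + 24 f = 0 h 54 min 34 s frame 24, i.e. 00:54:34;24.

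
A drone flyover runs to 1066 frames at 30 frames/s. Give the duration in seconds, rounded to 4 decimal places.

Running time = 1066 × 1/30 = 533/15 s ≈ 35.5333 s.

35.5333 seconds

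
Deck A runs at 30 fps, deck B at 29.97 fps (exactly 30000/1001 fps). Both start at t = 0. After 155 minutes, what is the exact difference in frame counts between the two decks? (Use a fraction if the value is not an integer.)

279000/1001 frames

155 min = 9300 s.
A emits 30 × 9300 = 279000 frames; B emits 30000/1001 × 9300 = 279000000/1001.
Difference = 279000/1001 frames (≈ 278.7213); B is behind A.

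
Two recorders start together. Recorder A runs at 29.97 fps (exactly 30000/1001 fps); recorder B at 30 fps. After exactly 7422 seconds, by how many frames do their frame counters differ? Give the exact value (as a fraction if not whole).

222660/1001 frames

A emits 30000/1001 × 7422 = 222660000/1001 frames; B emits 30 × 7422 = 222660.
Difference = 222660/1001 frames (≈ 222.4376); B is ahead of A.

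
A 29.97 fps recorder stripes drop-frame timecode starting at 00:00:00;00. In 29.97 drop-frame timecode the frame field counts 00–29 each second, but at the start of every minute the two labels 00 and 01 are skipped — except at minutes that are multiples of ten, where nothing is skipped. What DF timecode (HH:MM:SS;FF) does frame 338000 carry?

03:07:57;28

Each 10-minute DF block holds 10 × 60 × 30 − 9 × 2 = 17982 frames. 338000 ÷ 17982 → 18 full blocks, remainder 14324.
Within the partial block the first minute is 1800 frames and each further minute 1798, so 7 further minute boundaries passed. Total skipped labels = 18 × 18 + 2 × 7 = 338.
Non-drop label index = 338000 + 338 = 338338; at 30 labels/s that is 03:07:57:28, i.e. DF 03:07:57;28.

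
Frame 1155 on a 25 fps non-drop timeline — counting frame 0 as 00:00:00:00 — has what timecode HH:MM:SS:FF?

00:00:46:05

1155 ÷ 25 = 46 full seconds, remainder 5 frames.
46 s = 0 h 0 min 46 s.
Timecode: 00:00:46:05.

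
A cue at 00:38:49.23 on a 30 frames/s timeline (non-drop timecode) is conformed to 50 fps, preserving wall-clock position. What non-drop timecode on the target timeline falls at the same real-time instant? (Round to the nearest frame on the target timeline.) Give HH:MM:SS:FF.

00:38:49:38

Source frame index: (0×3600 + 38×60 + 49) × 30 + 23 = 69893.
Real time: 69893 / (30) = 69893/30 s.
Target frame: (69893/30) × (50) = 349465/3 ≈ 116488.333 → 116488.
At 50 labels/s: frame 116488 → 00:38:49:38.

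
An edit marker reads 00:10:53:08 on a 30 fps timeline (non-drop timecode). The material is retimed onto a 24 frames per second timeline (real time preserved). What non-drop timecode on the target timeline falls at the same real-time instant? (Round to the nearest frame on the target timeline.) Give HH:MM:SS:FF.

00:10:53:06

Source frame index: (0×3600 + 10×60 + 53) × 30 + 8 = 19598.
Real time: 19598 / (30) = 9799/15 s.
Target frame: (9799/15) × (24) = 78392/5 ≈ 15678.400 → 15678.
At 24 labels/s: frame 15678 → 00:10:53:06.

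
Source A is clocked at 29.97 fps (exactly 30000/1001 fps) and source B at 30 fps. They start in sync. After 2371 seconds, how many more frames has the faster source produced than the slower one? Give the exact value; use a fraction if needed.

A emits 30000/1001 × 2371 = 71130000/1001 frames; B emits 30 × 2371 = 71130.
Difference = 71130/1001 frames (≈ 71.0589); B is ahead of A.

71130/1001 frames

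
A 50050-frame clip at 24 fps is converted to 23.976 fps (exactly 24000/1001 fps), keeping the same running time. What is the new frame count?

Target frames = source frames × (target rate / source rate) = 50050 × (24000/1001)/(24) = 50050 × 1000/1001 = 50000.

50000 frames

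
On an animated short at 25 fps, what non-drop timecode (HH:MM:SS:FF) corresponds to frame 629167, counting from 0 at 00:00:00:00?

06:59:26:17

629167 ÷ 25 = 25166 full seconds, remainder 17 frames.
25166 s = 6 h 59 min 26 s.
Timecode: 06:59:26:17.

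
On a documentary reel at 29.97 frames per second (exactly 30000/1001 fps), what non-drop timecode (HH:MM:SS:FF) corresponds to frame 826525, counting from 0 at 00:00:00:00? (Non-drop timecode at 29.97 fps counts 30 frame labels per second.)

826525 ÷ 30 = 27550 full seconds, remainder 25 frames.
27550 s = 7 h 39 min 10 s.
Timecode: 07:39:10:25.

07:39:10:25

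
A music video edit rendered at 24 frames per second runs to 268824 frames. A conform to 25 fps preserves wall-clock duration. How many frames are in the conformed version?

280025 frames

Target frames = source frames × (target rate / source rate) = 268824 × (25)/(24) = 268824 × 25/24 = 280025.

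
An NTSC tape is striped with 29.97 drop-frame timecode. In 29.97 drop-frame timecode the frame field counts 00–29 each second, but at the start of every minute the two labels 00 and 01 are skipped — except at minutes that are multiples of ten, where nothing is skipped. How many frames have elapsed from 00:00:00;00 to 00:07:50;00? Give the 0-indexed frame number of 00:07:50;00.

14086

As if non-drop at 30 labels/s: (0 × 3600 + 7 × 60 + 50) × 30 + 0 = 14100.
Minute boundaries passed: 7; those not divisible by 10: 7 − 0 = 7; dropped labels = 2 × 7 = 14.
Actual frame index = 14100 − 14 = 14086.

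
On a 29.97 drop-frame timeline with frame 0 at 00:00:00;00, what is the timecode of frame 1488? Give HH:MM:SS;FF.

00:00:49;18

Each 10-minute DF block holds 10 × 60 × 30 − 9 × 2 = 17982 frames. 1488 ÷ 17982 → 0 full blocks, remainder 1488.
Within the partial block the first minute is 1800 frames and each further minute 1798, so 0 further minute boundaries passed. Total skipped labels = 18 × 0 + 2 × 0 = 0.
Non-drop label index = 1488 + 0 = 1488; at 30 labels/s that is 00:00:49:18, i.e. DF 00:00:49;18.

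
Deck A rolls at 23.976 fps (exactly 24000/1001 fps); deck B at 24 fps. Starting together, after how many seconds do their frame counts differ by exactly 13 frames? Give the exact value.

The gap grows by |24 − 24000/1001| = 24/1001 frames per second.
Time for a 13-frame gap: 13 ÷ (24/1001) = 13013/24 s.

13013/24 seconds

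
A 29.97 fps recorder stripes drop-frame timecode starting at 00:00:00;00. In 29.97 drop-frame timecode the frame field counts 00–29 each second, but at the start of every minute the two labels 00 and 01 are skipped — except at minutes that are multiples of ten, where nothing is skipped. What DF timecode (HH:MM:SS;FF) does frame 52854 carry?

00:29:23;18

Ten DF minutes hold 17982 frames, so frame 52854 lies in block 2 (frames 35964–53945) with 16890 frames into that block.
The block's first minute is 1800 frames and the rest 1798 each; 16890 frames reaches minute 9, so 2 × 18 + 9 × 2 = 54 labels have been skipped so far.
Adding those back, label number 52854 + 54 = 52908 at 30 labels/s is 1763 s + 18 f = 0 h 29 min 23 s frame 18, i.e. 00:29:23;18.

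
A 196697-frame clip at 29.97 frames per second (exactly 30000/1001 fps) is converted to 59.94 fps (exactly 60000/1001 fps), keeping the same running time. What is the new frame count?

393394 frames

Target frames = source frames × (target rate / source rate) = 196697 × (60000/1001)/(30000/1001) = 196697 × 2 = 393394.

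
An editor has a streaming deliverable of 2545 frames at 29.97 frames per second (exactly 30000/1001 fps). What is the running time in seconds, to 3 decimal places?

Running time = 2545 × 1001/30000 = 509509/6000 s ≈ 84.918 s.

84.918 seconds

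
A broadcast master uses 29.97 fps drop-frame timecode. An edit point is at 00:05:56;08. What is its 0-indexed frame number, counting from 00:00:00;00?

As if non-drop at 30 labels/s: (0 × 3600 + 5 × 60 + 56) × 30 + 8 = 10688.
Minute boundaries passed: 5; those not divisible by 10: 5 − 0 = 5; dropped labels = 2 × 5 = 10.
Actual frame index = 10688 − 10 = 10678.

10678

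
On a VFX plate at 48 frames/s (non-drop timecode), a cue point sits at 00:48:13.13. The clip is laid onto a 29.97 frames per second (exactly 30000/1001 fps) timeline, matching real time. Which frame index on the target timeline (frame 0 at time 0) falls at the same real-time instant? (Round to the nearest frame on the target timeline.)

Source frame index: (0×3600 + 48×60 + 13) × 48 + 13 = 138877.
Real time: 138877 / (48) = 138877/48 s.
Target frame: (138877/48) × (30000/1001) = 86798125/1001 ≈ 86711.414 → 86711.

frame 86711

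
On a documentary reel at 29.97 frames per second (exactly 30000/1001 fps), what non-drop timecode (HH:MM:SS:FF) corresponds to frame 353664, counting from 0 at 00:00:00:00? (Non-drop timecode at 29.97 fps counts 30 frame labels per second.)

03:16:28:24

353664 ÷ 30 = 11788 full seconds, remainder 24 frames.
11788 s = 3 h 16 min 28 s.
Timecode: 03:16:28:24.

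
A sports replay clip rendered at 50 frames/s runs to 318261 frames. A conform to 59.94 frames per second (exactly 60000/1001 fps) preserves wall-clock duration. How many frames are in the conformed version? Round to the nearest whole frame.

Frames at target rate = 318261 × (60000/1001) / (50) = 381913200/1001 ≈ 381531.668.
Nearest whole frame: 381532.

381532 frames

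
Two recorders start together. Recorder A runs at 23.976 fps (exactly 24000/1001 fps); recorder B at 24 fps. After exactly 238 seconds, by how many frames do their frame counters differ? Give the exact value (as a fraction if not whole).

816/143 frames

A emits 24000/1001 × 238 = 816000/143 frames; B emits 24 × 238 = 5712.
Difference = 816/143 frames (≈ 5.7063); B is ahead of A.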